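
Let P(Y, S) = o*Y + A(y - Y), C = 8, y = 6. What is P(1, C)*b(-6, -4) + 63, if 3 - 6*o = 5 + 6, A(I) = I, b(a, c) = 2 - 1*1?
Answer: 200/3 ≈ 66.667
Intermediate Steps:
b(a, c) = 1 (b(a, c) = 2 - 1 = 1)
o = -4/3 (o = ½ - (5 + 6)/6 = ½ - ⅙*11 = ½ - 11/6 = -4/3 ≈ -1.3333)
P(Y, S) = 6 - 7*Y/3 (P(Y, S) = -4*Y/3 + (6 - Y) = 6 - 7*Y/3)
P(1, C)*b(-6, -4) + 63 = (6 - 7/3*1)*1 + 63 = (6 - 7/3)*1 + 63 = (11/3)*1 + 63 = 11/3 + 63 = 200/3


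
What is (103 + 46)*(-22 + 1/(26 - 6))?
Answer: -65411/20 ≈ -3270.6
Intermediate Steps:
(103 + 46)*(-22 + 1/(26 - 6)) = 149*(-22 + 1/20) = 149*(-439/20) = -65411/20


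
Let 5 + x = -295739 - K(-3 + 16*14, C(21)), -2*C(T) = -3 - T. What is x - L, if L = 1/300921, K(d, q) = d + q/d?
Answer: -19682724123338/66503541 ≈ -2.9597e+5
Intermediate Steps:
C(T) = 3/2 + T/2 (C(T) = -(-3 - T)/2 = 3/2 + T/2)
x = -65408277/221 (x = -5 + (-295739 - ((-3 + 16*14) + (3/2 + (½)*21)/(-3 + 16*14))) = -5 + (-295739 - ((-3 + 224) + (3/2 + 21/2)/(-3 + 224))) = -5 + (-295739 - (221 + 12/221)) = -5 + (-295739 - 1*48853/221) = -5 + (-295739 - 48853/221) = -5 - 65407172/221 = -65408277/221 ≈ -2.9597e+5)
L = 1/300921 ≈ 3.3231e-6
x - L = -65408277/221 - 1*1/300921 = -65408277/221 - 1/300921 = -19682724123338/66503541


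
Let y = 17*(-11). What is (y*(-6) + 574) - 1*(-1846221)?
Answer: 1847917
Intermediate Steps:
y = -187
(y*(-6) + 574) - 1*(-1846221) = (-187*(-6) + 574) - 1*(-1846221) = (1122 + 574) + 1846221 = 1696 + 1846221 = 1847917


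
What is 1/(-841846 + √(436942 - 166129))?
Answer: -841846/708704416903 - √270813/708704416903 ≈ -1.1886e-6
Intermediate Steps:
1/(-841846 + √(436942 - 166129)) = 1/(-841846 + √270813)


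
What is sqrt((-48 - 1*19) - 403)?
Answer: I*sqrt(470) ≈ 21.679*I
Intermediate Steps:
sqrt((-48 - 1*19) - 403) = sqrt((-48 - 19) - 403) = sqrt(-67 - 403) = sqrt(-470) = I*sqrt(470)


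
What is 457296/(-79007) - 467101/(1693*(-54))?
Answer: -4902666205/7222977954 ≈ -0.67876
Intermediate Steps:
457296/(-79007) - 467101/(1693*(-54)) = 457296*(-1/79007) - 467101/(-91422) = -457296/79007 - 467101*(-1/91422) = -457296/79007 + 467101/91422 = -4902666205/7222977954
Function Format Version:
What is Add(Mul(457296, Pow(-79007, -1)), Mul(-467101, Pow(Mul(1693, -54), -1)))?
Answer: Rational(-4902666205, 7222977954) ≈ -0.67876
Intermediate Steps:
Add(Mul(457296, Pow(-79007, -1)), Mul(-467101, Pow(Mul(1693, -54), -1))) = Add(Mul(457296, Rational(-1, 79007)), Mul(-467101, Pow(-91422, -1))) = Add(Rational(-457296, 79007), Mul(-467101, Rational(-1, 91422))) = Add(Rational(-457296, 79007), Rational(467101, 91422)) = Rational(-4902666205, 7222977954)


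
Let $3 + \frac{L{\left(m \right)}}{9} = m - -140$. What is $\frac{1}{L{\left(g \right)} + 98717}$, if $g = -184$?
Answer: $\frac{1}{98294} \approx 1.0174 \cdot 10^{-5}$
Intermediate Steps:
$L{\left(m \right)} = 1233 + 9 m$ ($L{\left(m \right)} = -27 + 9 \left(m - -140\right) = -27 + 9 \left(m + 140\right) = -27 + 9 \left(140 + m\right) = -27 + \left(1260 + 9 m\right) = 1233 + 9 m$)
$\frac{1}{L{\left(g \right)} + 98717} = \frac{1}{\left(1233 + 9 \left(-184\right)\right) + 98717} = \frac{1}{\left(1233 - 1656\right) + 98717} = \frac{1}{-423 + 98717} = \frac{1}{98294}$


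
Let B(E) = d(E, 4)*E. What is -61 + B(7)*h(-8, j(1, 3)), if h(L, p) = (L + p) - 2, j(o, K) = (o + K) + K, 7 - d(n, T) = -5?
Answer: -313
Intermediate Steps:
d(n, T) = 12 (d(n, T) = 7 - 1*(-5) = 7 + 5 = 12)
j(o, K) = o + 2*K (j(o, K) = (K + o) + K = o + 2*K)
B(E) = 12*E
h(L, p) = -2 + L + p
-61 + B(7)*h(-8, j(1, 3)) = -61 + (12*7)*(-2 - 8 + (1 + 2*3)) = -61 + 84*(-2 - 8 + (1 + 6)) = -61 + 84*(-2 - 8 + 7) = -61 + 84*(-3) = -61 - 252 = -313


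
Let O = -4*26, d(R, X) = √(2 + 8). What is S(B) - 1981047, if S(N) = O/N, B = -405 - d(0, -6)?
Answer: -64984276317/32803 - 104*√10/164015 ≈ -1.9810e+6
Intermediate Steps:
d(R, X) = √10
O = -104
B = -405 - √10 ≈ -408.16
S(N) = -104/N
S(B) - 1981047 = -104/(-405 - √10) - 1981047 = -1981047 - 104/(-405 - √10)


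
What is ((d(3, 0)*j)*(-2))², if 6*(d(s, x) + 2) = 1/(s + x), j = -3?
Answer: 1225/9 ≈ 136.11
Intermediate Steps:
d(s, x) = -2 + 1/(6*(s + x))
((d(3, 0)*j)*(-2))² = ((((⅙ - 2*3 - 2*0)/(3 + 0))*(-3))*(-2))² = ((((⅙ - 6 + 0)/3)*(-3))*(-2))² = ((((⅓)*(-35/6))*(-3))*(-2))² = (-35/18*(-3)*(-2))² = ((35/6)*(-2))² = (-35/3)² = 1225/9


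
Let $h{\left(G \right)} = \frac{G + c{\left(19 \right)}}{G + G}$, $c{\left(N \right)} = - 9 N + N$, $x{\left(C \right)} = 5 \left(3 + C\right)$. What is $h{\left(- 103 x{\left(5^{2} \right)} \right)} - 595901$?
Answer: $- \frac{4296442567}{7210} \approx -5.959 \cdot 10^{5}$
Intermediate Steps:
$x{\left(C \right)} = 15 + 5 C$
$c{\left(N \right)} = - 8 N$
$h{\left(G \right)} = \frac{-152 + G}{2 G}$ ($h{\left(G \right)} = \frac{G - 152}{G + G} = \frac{G - 152}{2 G} = \left(-152 + G\right) \frac{1}{2 G} = \frac{-152 + G}{2 G}$)
$h{\left(- 103 x{\left(5^{2} \right)} \right)} - 595901 = \frac{-152 - 103 \left(15 + 5 \cdot 5^{2}\right)}{2 \left(- 103 \left(15 + 5 \cdot 5^{2}\right)\right)} - 595901 = \frac{-152 - 103 \left(15 + 5 \cdot 25\right)}{2 \left(- 103 \left(15 + 5 \cdot 25\right)\right)} - 595901 = \frac{-152 - 103 \left(15 + 125\right)}{2 \left(- 103 \left(15 + 125\right)\right)} - 595901 = \frac{-152 - 14420}{2 \left(\left(-103\right) 140\right)} - 595901 = \frac{-152 - 14420}{2 \left(-14420\right)} - 595901 = \frac{1}{2} \left(- \frac{1}{14420}\right) \left(-14572\right) - 595901 = \frac{3643}{7210} - 595901 = - \frac{4296442567}{7210}$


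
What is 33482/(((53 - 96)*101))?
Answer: -33482/4343 ≈ -7.7094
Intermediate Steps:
33482/(((53 - 96)*101)) = 33482/((-43*101)) = 33482/(-4343) = 33482*(-1/4343) = -33482/4343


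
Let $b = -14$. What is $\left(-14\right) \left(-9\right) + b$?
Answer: $112$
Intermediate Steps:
$\left(-14\right) \left(-9\right) + b = \left(-14\right) \left(-9\right) - 14 = 126 - 14 = 112$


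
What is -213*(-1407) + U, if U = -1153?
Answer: 298538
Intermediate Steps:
-213*(-1407) + U = -213*(-1407) - 1153 = 299691 - 1153 = 298538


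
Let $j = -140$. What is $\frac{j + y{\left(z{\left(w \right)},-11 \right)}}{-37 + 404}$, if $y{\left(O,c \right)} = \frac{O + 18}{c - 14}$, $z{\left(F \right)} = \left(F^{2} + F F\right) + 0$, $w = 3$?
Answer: $- \frac{3536}{9175} \approx -0.3854$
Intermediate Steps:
$z{\left(F \right)} = 2 F^{2}$ ($z{\left(F \right)} = \left(F^{2} + F^{2}\right) + 0 = 2 F^{2} + 0 = 2 F^{2}$)
$y{\left(O,c \right)} = \frac{18 + O}{-14 + c}$
$\frac{j + y{\left(z{\left(w \right)},-11 \right)}}{-37 + 404} = \frac{-140 + \frac{18 + 2 \cdot 3^{2}}{-14 - 11}}{-37 + 404} = \frac{-140 + \frac{18 + 2 \cdot 9}{-25}}{367} = \left(-140 - \frac{18 + 18}{25}\right) \frac{1}{367} = \left(-140 - \frac{36}{25}\right) \frac{1}{367} = \left(- \frac{3536}{25}\right) \frac{1}{367} = - \frac{3536}{9175}$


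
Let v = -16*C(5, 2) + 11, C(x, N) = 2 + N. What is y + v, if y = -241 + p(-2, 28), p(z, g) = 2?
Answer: -292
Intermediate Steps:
y = -239 (y = -241 + 2 = -239)
v = -53 (v = -16*(2 + 2) + 11 = -16*4 + 11 = -64 + 11 = -53)
y + v = -239 - 53 = -292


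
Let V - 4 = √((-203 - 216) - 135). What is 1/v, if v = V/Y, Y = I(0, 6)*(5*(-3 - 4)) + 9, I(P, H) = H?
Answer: -134/95 + 67*I*√554/190 ≈ -1.4105 + 8.3*I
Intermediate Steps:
V = 4 + I*√554 (V = 4 + √((-203 - 216) - 135) = 4 + √(-419 - 135) = 4 + √(-554) = 4 + I*√554 ≈ 4.0 + 23.537*I)
Y = -201 (Y = 6*(5*(-3 - 4)) + 9 = 6*(5*(-7)) + 9 = 6*(-35) + 9 = -210 + 9 = -201)
v = -4/201 - I*√554/201 (v = (4 + I*√554)/(-201) = (4 + I*√554)*(-1/201) = -4/201 - I*√554/201 ≈ -0.019901 - 0.1171*I)
1/v = 1/(-4/201 - I*√554/201)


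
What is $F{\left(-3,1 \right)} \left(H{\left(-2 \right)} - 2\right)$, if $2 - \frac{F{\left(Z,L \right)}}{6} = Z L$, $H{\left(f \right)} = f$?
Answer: $-120$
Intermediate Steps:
$F{\left(Z,L \right)} = 12 - 6 L Z$ ($F{\left(Z,L \right)} = 12 - 6 Z L = 12 - 6 L Z$)
$F{\left(-3,1 \right)} \left(H{\left(-2 \right)} - 2\right) = \left(12 - 6 \left(-3\right)\right) \left(-2 - 2\right) = \left(12 + 18\right) \left(-4\right) = 30 \left(-4\right) = -120$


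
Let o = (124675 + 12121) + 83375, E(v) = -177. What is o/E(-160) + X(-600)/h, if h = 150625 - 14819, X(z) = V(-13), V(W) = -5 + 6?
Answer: -29900542649/24037662 ≈ -1243.9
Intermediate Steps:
V(W) = 1
X(z) = 1
h = 135806
o = 220171 (o = 136796 + 83375 = 220171)
o/E(-160) + X(-600)/h = 220171/(-177) + 1/135806 = 220171*(-1/177) + 1*(1/135806) = -220171/177 + 1/135806 = -29900542649/24037662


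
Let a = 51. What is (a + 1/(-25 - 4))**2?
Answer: 2184484/841 ≈ 2597.5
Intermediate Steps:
(a + 1/(-25 - 4))**2 = (51 + 1/(-25 - 4))**2 = (51 + 1/(-29))**2 = (51 - 1/29)**2 = (1478/29)**2 = 2184484/841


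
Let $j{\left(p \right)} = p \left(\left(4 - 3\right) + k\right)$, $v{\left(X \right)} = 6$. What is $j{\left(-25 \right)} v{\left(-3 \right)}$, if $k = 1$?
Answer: $-300$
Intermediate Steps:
$j{\left(p \right)} = 2 p$ ($j{\left(p \right)} = p \left(\left(4 - 3\right) + 1\right) = p \left(1 + 1\right) = p 2 = 2 p$)
$j{\left(-25 \right)} v{\left(-3 \right)} = 2 \left(-25\right) 6 = \left(-50\right) 6 = -300$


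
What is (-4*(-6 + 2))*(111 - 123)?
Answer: -192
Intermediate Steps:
(-4*(-6 + 2))*(111 - 123) = -4*(-4)*(-12) = 16*(-12) = -192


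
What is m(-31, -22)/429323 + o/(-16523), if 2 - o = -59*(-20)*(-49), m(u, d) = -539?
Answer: -24833220403/7093703929 ≈ -3.5007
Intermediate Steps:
o = 57822 (o = 2 - (-59*(-20))*(-49) = 2 - 1180*(-49) = 2 - 1*(-57820) = 2 + 57820 = 57822)
m(-31, -22)/429323 + o/(-16523) = -539/429323 + 57822/(-16523) = -539*1/429323 + 57822*(-1/16523) = -539/429323 - 57822/16523 = -24833220403/7093703929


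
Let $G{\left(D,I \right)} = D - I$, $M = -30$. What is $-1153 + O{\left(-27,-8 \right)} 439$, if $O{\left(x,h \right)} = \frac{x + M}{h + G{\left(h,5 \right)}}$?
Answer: $\frac{270}{7} \approx 38.571$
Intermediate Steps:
$O{\left(x,h \right)} = \frac{-30 + x}{-5 + 2 h}$ ($O{\left(x,h \right)} = \frac{x - 30}{h + \left(h - 5\right)} = \frac{-30 + x}{h + \left(h - 5\right)} = \frac{-30 + x}{h + \left(-5 + h\right)} = \frac{-30 + x}{-5 + 2 h}$)
$-1153 + O{\left(-27,-8 \right)} 439 = -1153 + \frac{-30 - 27}{-5 + 2 \left(-8\right)} 439 = -1153 + \frac{1}{-5 - 16} \left(-57\right) 439 = -1153 + \frac{1}{-21} \left(-57\right) 439 = -1153 + \left(- \frac{1}{21}\right) \left(-57\right) 439 = -1153 + \frac{19}{7} \cdot 439 = -1153 + \frac{8341}{7} = \frac{270}{7}$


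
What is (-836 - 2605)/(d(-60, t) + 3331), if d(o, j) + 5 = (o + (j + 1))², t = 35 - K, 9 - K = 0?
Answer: -3441/4415 ≈ -0.77939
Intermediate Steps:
K = 9 (K = 9 - 1*0 = 9 + 0 = 9)
t = 26 (t = 35 - 1*9 = 35 - 9 = 26)
d(o, j) = -5 + (1 + j + o)² (d(o, j) = -5 + (o + (j + 1))² = -5 + (o + (1 + j))² = -5 + (1 + j + o)²)
(-836 - 2605)/(d(-60, t) + 3331) = (-836 - 2605)/((-5 + (1 + 26 - 60)²) + 3331) = -3441/((-5 + (-33)²) + 3331) = -3441/((-5 + 1089) + 3331) = -3441/(1084 + 3331) = -3441/4415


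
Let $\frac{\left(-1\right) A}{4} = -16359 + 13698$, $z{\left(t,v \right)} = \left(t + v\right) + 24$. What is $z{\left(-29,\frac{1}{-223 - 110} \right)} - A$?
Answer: $- \frac{3546118}{333} \approx -10649.0$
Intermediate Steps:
$z{\left(t,v \right)} = 24 + t + v$
$A = 10644$ ($A = - 4 \left(-16359 + 13698\right) = \left(-4\right) \left(-2661\right) = 10644$)
$z{\left(-29,\frac{1}{-223 - 110} \right)} - A = \left(24 - 29 + \frac{1}{-223 - 110}\right) - 10644 = \left(24 - 29 + \frac{1}{-333}\right) - 10644 = \left(24 - 29 - \frac{1}{333}\right) - 10644 = - \frac{1666}{333} - 10644 = - \frac{3546118}{333}$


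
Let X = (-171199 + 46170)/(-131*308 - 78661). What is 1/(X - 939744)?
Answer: -119009/111837868667 ≈ -1.0641e-6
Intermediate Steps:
X = 125029/119009 (X = -125029/(-40348 - 78661) = -125029/(-119009) = -125029*(-1/119009) = 125029/119009 ≈ 1.0506)
1/(X - 939744) = 1/(125029/119009 - 939744) = 1/(-111837868667/119009) = -119009/111837868667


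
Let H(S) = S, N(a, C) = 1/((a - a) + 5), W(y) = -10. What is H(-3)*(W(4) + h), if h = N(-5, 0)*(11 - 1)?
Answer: 24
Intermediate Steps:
N(a, C) = ⅕ (N(a, C) = 1/(0 + 5) = 1/5 = ⅕)
h = 2 (h = (11 - 1)/5 = (⅕)*10 = 2)
H(-3)*(W(4) + h) = -3*(-10 + 2) = -3*(-8) = 24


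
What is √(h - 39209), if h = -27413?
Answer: I*√66622 ≈ 258.11*I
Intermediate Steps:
√(h - 39209) = √(-27413 - 39209) = √(-66622) = I*√66622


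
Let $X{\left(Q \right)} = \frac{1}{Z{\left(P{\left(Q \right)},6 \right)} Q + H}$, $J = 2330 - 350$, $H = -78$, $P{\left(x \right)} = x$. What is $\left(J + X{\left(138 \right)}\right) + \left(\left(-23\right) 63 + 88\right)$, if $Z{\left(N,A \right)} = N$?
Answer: $\frac{11739955}{18966} \approx 619.0$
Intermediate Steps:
$J = 1980$ ($J = 2330 - 350 = 1980$)
$X{\left(Q \right)} = \frac{1}{-78 + Q^{2}}$ ($X{\left(Q \right)} = \frac{1}{Q Q - 78} = \frac{1}{Q^{2} - 78} = \frac{1}{-78 + Q^{2}}$)
$\left(J + X{\left(138 \right)}\right) + \left(\left(-23\right) 63 + 88\right) = \left(1980 + \frac{1}{-78 + 138^{2}}\right) + \left(\left(-23\right) 63 + 88\right) = \left(1980 + \frac{1}{-78 + 19044}\right) + \left(-1449 + 88\right) = \left(1980 + \frac{1}{18966}\right) - 1361 = \frac{37552681}{18966} - 1361 = \frac{11739955}{18966}$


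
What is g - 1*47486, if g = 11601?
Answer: -35885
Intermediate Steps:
g - 1*47486 = 11601 - 1*47486 = 11601 - 47486 = -35885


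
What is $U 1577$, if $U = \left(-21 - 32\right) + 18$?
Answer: $-55195$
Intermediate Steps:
$U = -35$ ($U = -53 + 18 = -35$)
$U 1577 = \left(-35\right) 1577 = -55195$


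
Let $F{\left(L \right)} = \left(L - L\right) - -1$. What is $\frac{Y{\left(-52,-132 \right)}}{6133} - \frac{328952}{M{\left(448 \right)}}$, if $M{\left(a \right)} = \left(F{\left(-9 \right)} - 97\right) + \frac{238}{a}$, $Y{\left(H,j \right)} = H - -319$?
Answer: $\frac{4966124569}{1441255} \approx 3445.7$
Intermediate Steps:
$F{\left(L \right)} = 1$ ($F{\left(L \right)} = 0 + 1 = 1$)
$Y{\left(H,j \right)} = 319 + H$ ($Y{\left(H,j \right)} = H + 319 = 319 + H$)
$M{\left(a \right)} = -96 + \frac{238}{a}$ ($M{\left(a \right)} = \left(1 - 97\right) + \frac{238}{a} = -96 + \frac{238}{a}$)
$\frac{Y{\left(-52,-132 \right)}}{6133} - \frac{328952}{M{\left(448 \right)}} = \frac{319 - 52}{6133} - \frac{328952}{-96 + \frac{238}{448}} = 267 \cdot \frac{1}{6133} - \frac{328952}{-96 + 238 \cdot \frac{1}{448}} = \frac{267}{6133} - \frac{328952}{-96 + \frac{17}{32}} = \frac{267}{6133} - \frac{328952}{- \frac{3055}{32}} = \frac{267}{6133} - - \frac{809728}{235} = \frac{267}{6133} + \frac{809728}{235} = \frac{4966124569}{1441255}$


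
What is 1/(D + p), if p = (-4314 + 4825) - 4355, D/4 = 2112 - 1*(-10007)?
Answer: 1/44632 ≈ 2.2405e-5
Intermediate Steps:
D = 48476 (D = 4*(2112 - 1*(-10007)) = 4*(2112 + 10007) = 4*12119 = 48476)
p = -3844 (p = 511 - 4355 = -3844)
1/(D + p) = 1/(48476 - 3844) = 1/44632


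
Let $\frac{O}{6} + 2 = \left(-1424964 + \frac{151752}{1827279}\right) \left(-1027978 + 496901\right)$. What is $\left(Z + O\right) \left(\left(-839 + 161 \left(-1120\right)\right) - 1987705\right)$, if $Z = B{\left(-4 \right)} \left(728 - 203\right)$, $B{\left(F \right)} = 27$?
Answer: $- \frac{1999434981519800491741600}{203031} \approx -9.8479 \cdot 10^{18}$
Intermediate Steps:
$Z = 14175$ ($Z = 27 \left(728 - 203\right) = 27 \cdot 525 = 14175$)
$O = \frac{921881213058028100}{203031}$ ($O = -12 + 6 \left(-1424964 + \frac{151752}{1827279}\right) \left(-1027978 + 496901\right) = -12 + 6 \left(-1424964 + 151752 \cdot \frac{1}{1827279}\right) \left(-531077\right) = -12 + 6 \left(-1424964 + \frac{50584}{609093}\right) \left(-531077\right) = -12 + 6 \left(\left(- \frac{867935547068}{609093}\right) \left(-531077\right)\right) = -12 + 6 \cdot \frac{460940606530232236}{609093} = -12 + \frac{921881213060464472}{203031} = \frac{921881213058028100}{203031} \approx 4.5406 \cdot 10^{12}$)
$\left(Z + O\right) \left(\left(-839 + 161 \left(-1120\right)\right) - 1987705\right) = \left(14175 + \frac{921881213058028100}{203031}\right) \left(\left(-839 + 161 \left(-1120\right)\right) - 1987705\right) = \frac{921881215935992525 \left(\left(-839 - 180320\right) - 1987705\right)}{203031} = \frac{921881215935992525 \left(-181159 - 1987705\right)}{203031} = \frac{921881215935992525}{203031} \left(-2168864\right) = - \frac{1999434981519800491741600}{203031}$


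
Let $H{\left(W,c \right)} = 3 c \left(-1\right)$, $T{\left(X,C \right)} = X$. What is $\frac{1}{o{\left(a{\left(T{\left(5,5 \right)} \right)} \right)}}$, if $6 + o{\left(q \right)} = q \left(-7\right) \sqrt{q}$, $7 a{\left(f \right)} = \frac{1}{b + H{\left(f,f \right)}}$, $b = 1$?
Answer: $- \frac{115248}{691489} - \frac{98 i \sqrt{2}}{691489} \approx -0.16667 - 0.00020043 i$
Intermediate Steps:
$H{\left(W,c \right)} = - 3 c$
$a{\left(f \right)} = \frac{1}{7 \left(1 - 3 f\right)}$
$o{\left(q \right)} = -6 - 7 q^{\frac{3}{2}}$ ($o{\left(q \right)} = -6 + q \left(-7\right) \sqrt{q} = -6 + - 7 q \sqrt{q} = -6 - 7 q^{\frac{3}{2}}$)
$\frac{1}{o{\left(a{\left(T{\left(5,5 \right)} \right)} \right)}} = \frac{1}{-6 - 7 \left(- \frac{1}{-7 + 21 \cdot 5}\right)^{\frac{3}{2}}} = \frac{1}{-6 - 7 \left(- \frac{1}{-7 + 105}\right)^{\frac{3}{2}}} = \frac{1}{-6 - 7 \left(- \frac{1}{98}\right)^{\frac{3}{2}}} = \frac{1}{-6 - 7 \left(- \frac{i \sqrt{2}}{1372}\right)} = \frac{1}{-6 + \frac{i \sqrt{2}}{196}}$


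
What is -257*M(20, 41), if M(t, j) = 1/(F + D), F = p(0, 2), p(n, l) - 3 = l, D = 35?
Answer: -257/40 ≈ -6.4250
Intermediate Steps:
p(n, l) = 3 + l
F = 5 (F = 3 + 2 = 5)
M(t, j) = 1/40 (M(t, j) = 1/(5 + 35) = 1/40)
-257*M(20, 41) = -257*1/40 = -257/40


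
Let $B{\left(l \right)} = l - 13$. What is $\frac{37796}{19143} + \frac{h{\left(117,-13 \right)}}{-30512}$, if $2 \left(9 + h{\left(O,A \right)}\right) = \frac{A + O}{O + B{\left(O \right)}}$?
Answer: $\frac{19607788691}{9929550672} \approx 1.9747$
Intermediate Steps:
$B{\left(l \right)} = -13 + l$
$h{\left(O,A \right)} = -9 + \frac{A + O}{2 \left(-13 + 2 O\right)}$ ($h{\left(O,A \right)} = -9 + \frac{\left(A + O\right) \frac{1}{O + \left(-13 + O\right)}}{2} = -9 + \frac{\left(A + O\right) \frac{1}{-13 + 2 O}}{2} = -9 + \frac{\frac{1}{-13 + 2 O} \left(A + O\right)}{2} = -9 + \frac{A + O}{2 \left(-13 + 2 O\right)}$)
$\frac{37796}{19143} + \frac{h{\left(117,-13 \right)}}{-30512} = \frac{37796}{19143} + \frac{\frac{1}{2} \frac{1}{-13 + 2 \cdot 117} \left(234 - 13 - 4095\right)}{-30512} = 37796 \cdot \frac{1}{19143} + \frac{234 - 13 - 4095}{2 \left(-13 + 234\right)} \left(- \frac{1}{30512}\right) = \frac{37796}{19143} + \frac{1}{2} \cdot \frac{1}{221} \left(-3874\right) \left(- \frac{1}{30512}\right) = \frac{37796}{19143} - - \frac{149}{518704} = \frac{37796}{19143} + \frac{149}{518704} = \frac{19607788691}{9929550672}$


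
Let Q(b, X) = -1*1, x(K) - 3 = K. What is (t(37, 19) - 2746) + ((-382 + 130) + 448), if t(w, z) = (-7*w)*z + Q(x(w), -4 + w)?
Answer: -7472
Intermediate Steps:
x(K) = 3 + K
Q(b, X) = -1
t(w, z) = -1 - 7*w*z (t(w, z) = (-7*w)*z - 1 = -7*w*z - 1 = -1 - 7*w*z)
(t(37, 19) - 2746) + ((-382 + 130) + 448) = ((-1 - 7*37*19) - 2746) + ((-382 + 130) + 448) = ((-1 - 4921) - 2746) + (-252 + 448) = (-4922 - 2746) + 196 = -7668 + 196 = -7472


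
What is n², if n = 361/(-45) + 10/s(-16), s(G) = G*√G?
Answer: 133398079/2073600 - 361*I/144 ≈ 64.332 - 2.5069*I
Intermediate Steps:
s(G) = G^(3/2)
n = -361/45 + 5*I/32 (n = 361/(-45) + 10/((-16)^(3/2)) = 361*(-1/45) + 10/((-64*I)) = -361/45 + 10*(I/64) = -361/45 + 5*I/32 ≈ -8.0222 + 0.15625*I)
n² = (-361/45 + 5*I/32)²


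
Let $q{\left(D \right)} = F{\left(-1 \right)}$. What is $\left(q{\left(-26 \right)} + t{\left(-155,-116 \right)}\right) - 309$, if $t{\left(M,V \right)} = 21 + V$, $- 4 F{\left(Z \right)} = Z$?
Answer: $- \frac{1615}{4} \approx -403.75$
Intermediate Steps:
$F{\left(Z \right)} = - \frac{Z}{4}$
$q{\left(D \right)} = \frac{1}{4}$ ($q{\left(D \right)} = \left(- \frac{1}{4}\right) \left(-1\right) = \frac{1}{4}$)
$\left(q{\left(-26 \right)} + t{\left(-155,-116 \right)}\right) - 309 = \left(\frac{1}{4} + \left(21 - 116\right)\right) - 309 = \left(\frac{1}{4} - 95\right) - 309 = - \frac{379}{4} - 309 = - \frac{1615}{4}$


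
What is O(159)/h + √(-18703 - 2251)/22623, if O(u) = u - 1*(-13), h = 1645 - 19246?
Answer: -172/17601 + I*√20954/22623 ≈ -0.0097722 + 0.0063986*I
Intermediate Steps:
h = -17601
O(u) = 13 + u (O(u) = u + 13 = 13 + u)
O(159)/h + √(-18703 - 2251)/22623 = (13 + 159)/(-17601) + √(-18703 - 2251)/22623 = 172*(-1/17601) + √(-20954)*(1/22623) = -172/17601 + (I*√20954)*(1/22623) = -172/17601 + I*√20954/22623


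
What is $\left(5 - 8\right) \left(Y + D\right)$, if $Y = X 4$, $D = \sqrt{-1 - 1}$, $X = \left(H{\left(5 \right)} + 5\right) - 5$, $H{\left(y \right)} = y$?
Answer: $-60 - 3 i \sqrt{2} \approx -60.0 - 4.2426 i$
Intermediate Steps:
$X = 5$ ($X = \left(5 + 5\right) - 5 = 10 - 5 = 5$)
$D = i \sqrt{2}$ ($D = \sqrt{-2} = i \sqrt{2} \approx 1.4142 i$)
$Y = 20$ ($Y = 5 \cdot 4 = 20$)
$\left(5 - 8\right) \left(Y + D\right) = \left(5 - 8\right) \left(20 + i \sqrt{2}\right) = - 3 \left(20 + i \sqrt{2}\right) = -60 - 3 i \sqrt{2}$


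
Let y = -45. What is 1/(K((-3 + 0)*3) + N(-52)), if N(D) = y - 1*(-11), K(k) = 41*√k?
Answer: -34/16285 - 123*I/16285 ≈ -0.0020878 - 0.007553*I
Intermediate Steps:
N(D) = -34 (N(D) = -45 - 1*(-11) = -45 + 11 = -34)
1/(K((-3 + 0)*3) + N(-52)) = 1/(41*√((-3 + 0)*3) - 34) = 1/(41*√(-3*3) - 34) = 1/(41*√(-9) - 34) = 1/(41*(3*I) - 34) = 1/(123*I - 34) = 1/(-34 + 123*I) = (-34 - 123*I)/16285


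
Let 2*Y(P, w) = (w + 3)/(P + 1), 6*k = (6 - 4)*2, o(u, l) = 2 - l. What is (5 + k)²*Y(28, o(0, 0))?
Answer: 1445/522 ≈ 2.7682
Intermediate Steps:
k = ⅔ (k = ((6 - 4)*2)/6 = (2*2)/6 = (⅙)*4 = ⅔ ≈ 0.66667)
Y(P, w) = (3 + w)/(2*(1 + P)) (Y(P, w) = ((w + 3)/(P + 1))/2 = ((3 + w)/(1 + P))/2 = (3 + w)/(2*(1 + P)))
(5 + k)²*Y(28, o(0, 0)) = (5 + ⅔)²*((3 + (2 - 1*0))/(2*(1 + 28))) = (17/3)²*((½)*(3 + (2 + 0))/29) = 289*((½)*(1/29)*(3 + 2))/9 = 289*((½)*(1/29)*5)/9 = (289/9)*(5/58) = 1445/522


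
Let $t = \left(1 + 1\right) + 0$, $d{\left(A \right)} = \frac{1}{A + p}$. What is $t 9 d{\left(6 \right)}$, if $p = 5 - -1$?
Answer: $\frac{3}{2} \approx 1.5$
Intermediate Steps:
$p = 6$ ($p = 5 + 1 = 6$)
$d{\left(A \right)} = \frac{1}{6 + A}$ ($d{\left(A \right)} = \frac{1}{A + 6} = \frac{1}{6 + A}$)
$t = 2$ ($t = 2 + 0 = 2$)
$t 9 d{\left(6 \right)} = \frac{2 \cdot 9}{6 + 6} = \frac{18}{12} = 18 \cdot \frac{1}{12} = \frac{3}{2}$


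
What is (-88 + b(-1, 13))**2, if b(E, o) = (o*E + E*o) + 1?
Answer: 12769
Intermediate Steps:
b(E, o) = 1 + 2*E*o (b(E, o) = (E*o + E*o) + 1 = 2*E*o + 1 = 1 + 2*E*o)
(-88 + b(-1, 13))**2 = (-88 + (1 + 2*(-1)*13))**2 = (-88 + (1 - 26))**2 = (-88 - 25)**2 = (-113)**2 = 12769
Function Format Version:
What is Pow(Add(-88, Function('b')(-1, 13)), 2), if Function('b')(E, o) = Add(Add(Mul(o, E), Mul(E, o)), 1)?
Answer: 12769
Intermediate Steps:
Function('b')(E, o) = Add(1, Mul(2, E, o)) (Function('b')(E, o) = Add(Add(Mul(E, o), Mul(E, o)), 1) = Add(Mul(2, E, o), 1) = Add(1, Mul(2, E, o)))
Pow(Add(-88, Function('b')(-1, 13)), 2) = Pow(Add(-88, Add(1, Mul(2, -1, 13))), 2) = Pow(Add(-88, Add(1, -26)), 2) = Pow(Add(-88, -25), 2) = Pow(-113, 2) = 12769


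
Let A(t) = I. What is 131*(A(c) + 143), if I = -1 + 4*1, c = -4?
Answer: 19126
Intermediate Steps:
I = 3 (I = -1 + 4 = 3)
A(t) = 3
131*(A(c) + 143) = 131*(3 + 143) = 131*146 = 19126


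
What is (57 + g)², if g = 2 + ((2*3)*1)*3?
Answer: 5929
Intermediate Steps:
g = 20 (g = 2 + (6*1)*3 = 2 + 6*3 = 2 + 18 = 20)
(57 + g)² = (57 + 20)² = 77² = 5929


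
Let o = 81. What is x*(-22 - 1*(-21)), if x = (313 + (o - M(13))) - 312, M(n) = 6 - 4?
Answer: -80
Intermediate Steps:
M(n) = 2
x = 80 (x = (313 + (81 - 1*2)) - 312 = (313 + (81 - 2)) - 312 = (313 + 79) - 312 = 392 - 312 = 80)
x*(-22 - 1*(-21)) = 80*(-22 - 1*(-21)) = 80*(-22 + 21) = 80*(-1) = -80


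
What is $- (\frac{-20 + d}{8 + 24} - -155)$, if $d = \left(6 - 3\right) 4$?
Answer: $- \frac{619}{4} \approx -154.75$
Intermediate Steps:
$d = 12$ ($d = 3 \cdot 4 = 12$)
$- (\frac{-20 + d}{8 + 24} - -155) = - (\frac{-20 + 12}{8 + 24} - -155) = - (- \frac{8}{32} + 155) = - (\left(-8\right) \frac{1}{32} + 155) = - (- \frac{1}{4} + 155) = \left(-1\right) \frac{619}{4} = - \frac{619}{4}$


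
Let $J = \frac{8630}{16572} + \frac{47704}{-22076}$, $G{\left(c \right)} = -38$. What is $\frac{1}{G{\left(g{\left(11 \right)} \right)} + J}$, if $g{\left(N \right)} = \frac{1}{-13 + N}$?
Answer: $- \frac{45730434}{1812760843} \approx -0.025227$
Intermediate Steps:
$J = - \frac{75004351}{45730434}$ ($J = 8630 \cdot \frac{1}{16572} + 47704 \left(- \frac{1}{22076}\right) = \frac{4315}{8286} - \frac{11926}{5519} = - \frac{75004351}{45730434} \approx -1.6401$)
$\frac{1}{G{\left(g{\left(11 \right)} \right)} + J} = \frac{1}{-38 - \frac{75004351}{45730434}} = \frac{1}{- \frac{1812760843}{45730434}} = - \frac{45730434}{1812760843}$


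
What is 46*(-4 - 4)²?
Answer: 2944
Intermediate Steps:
46*(-4 - 4)² = 46*(-8)² = 46*64 = 2944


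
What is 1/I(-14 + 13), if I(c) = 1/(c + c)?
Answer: -2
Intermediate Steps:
I(c) = 1/(2*c)
1/I(-14 + 13) = 1/(1/(2*(-14 + 13))) = 1/((½)/(-1)) = 1/((½)*(-1)) = 1/(-½) = -2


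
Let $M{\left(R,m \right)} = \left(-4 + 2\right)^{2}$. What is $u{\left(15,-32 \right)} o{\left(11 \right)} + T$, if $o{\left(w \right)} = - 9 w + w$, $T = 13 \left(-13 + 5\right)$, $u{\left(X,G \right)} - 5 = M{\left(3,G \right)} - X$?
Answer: $424$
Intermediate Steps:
$M{\left(R,m \right)} = 4$ ($M{\left(R,m \right)} = \left(-2\right)^{2} = 4$)
$u{\left(X,G \right)} = 9 - X$ ($u{\left(X,G \right)} = 5 - \left(-4 + X\right) = 9 - X$)
$T = -104$ ($T = 13 \left(-8\right) = -104$)
$o{\left(w \right)} = - 8 w$
$u{\left(15,-32 \right)} o{\left(11 \right)} + T = \left(9 - 15\right) \left(\left(-8\right) 11\right) - 104 = \left(9 - 15\right) \left(-88\right) - 104 = \left(-6\right) \left(-88\right) - 104 = 528 - 104 = 424$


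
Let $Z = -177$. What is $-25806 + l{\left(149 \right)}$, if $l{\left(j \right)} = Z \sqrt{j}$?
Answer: $-25806 - 177 \sqrt{149} \approx -27967.0$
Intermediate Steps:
$l{\left(j \right)} = - 177 \sqrt{j}$
$-25806 + l{\left(149 \right)} = -25806 - 177 \sqrt{149}$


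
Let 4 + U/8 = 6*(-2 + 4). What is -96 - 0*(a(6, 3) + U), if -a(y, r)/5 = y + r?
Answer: -96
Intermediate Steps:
U = 64 (U = -32 + 8*(6*(-2 + 4)) = -32 + 8*(6*2) = -32 + 8*12 = -32 + 96 = 64)
a(y, r) = -5*r - 5*y (a(y, r) = -5*(y + r) = -5*(r + y) = -5*r - 5*y)
-96 - 0*(a(6, 3) + U) = -96 - 0*((-5*3 - 5*6) + 64) = -96 - 0*((-15 - 30) + 64) = -96 - 0*(-45 + 64) = -96 - 0*19 = -96 - 101*0 = -96 + 0 = -96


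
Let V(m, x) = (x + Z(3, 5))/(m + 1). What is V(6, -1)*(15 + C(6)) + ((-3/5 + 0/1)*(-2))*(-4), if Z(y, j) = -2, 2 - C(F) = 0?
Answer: -423/35 ≈ -12.086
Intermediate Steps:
C(F) = 2 (C(F) = 2 - 1*0 = 2 + 0 = 2)
V(m, x) = (-2 + x)/(1 + m) (V(m, x) = (x - 2)/(m + 1) = (-2 + x)/(1 + m))
V(6, -1)*(15 + C(6)) + ((-3/5 + 0/1)*(-2))*(-4) = ((-2 - 1)/(1 + 6))*(15 + 2) + ((-3/5 + 0/1)*(-2))*(-4) = (-3/7)*17 + ((-3*⅕ + 0*1)*(-2))*(-4) = ((⅐)*(-3))*17 + ((-⅗ + 0)*(-2))*(-4) = -3/7*17 - ⅗*(-2)*(-4) = -51/7 + (6/5)*(-4) = -51/7 - 24/5 = -423/35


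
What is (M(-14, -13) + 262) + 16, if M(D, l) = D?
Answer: 264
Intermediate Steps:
(M(-14, -13) + 262) + 16 = (-14 + 262) + 16 = 248 + 16 = 264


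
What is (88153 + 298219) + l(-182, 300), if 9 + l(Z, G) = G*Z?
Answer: 331763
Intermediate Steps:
l(Z, G) = -9 + G*Z
(88153 + 298219) + l(-182, 300) = (88153 + 298219) + (-9 + 300*(-182)) = 386372 + (-9 - 54600) = 386372 - 54609 = 331763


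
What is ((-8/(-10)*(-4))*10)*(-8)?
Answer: 256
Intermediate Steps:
((-8/(-10)*(-4))*10)*(-8) = ((-8*(-⅒)*(-4))*10)*(-8) = (((⅘)*(-4))*10)*(-8) = -16/5*10*(-8) = -32*(-8) = 256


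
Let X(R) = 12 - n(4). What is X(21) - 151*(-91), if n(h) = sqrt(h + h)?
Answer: 13753 - 2*sqrt(2) ≈ 13750.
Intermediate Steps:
n(h) = sqrt(2)*sqrt(h) (n(h) = sqrt(2*h) = sqrt(2)*sqrt(h))
X(R) = 12 - 2*sqrt(2) (X(R) = 12 - sqrt(2)*sqrt(4) = 12 - sqrt(2)*2 = 12 - 2*sqrt(2))
X(21) - 151*(-91) = (12 - 2*sqrt(2)) - 151*(-91) = (12 - 2*sqrt(2)) + 13741 = 13753 - 2*sqrt(2)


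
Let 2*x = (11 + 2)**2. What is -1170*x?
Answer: -98865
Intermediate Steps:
x = 169/2 (x = (11 + 2)**2/2 = (1/2)*13**2 = (1/2)*169 = 169/2 ≈ 84.500)
-1170*x = -1170*169/2 = -98865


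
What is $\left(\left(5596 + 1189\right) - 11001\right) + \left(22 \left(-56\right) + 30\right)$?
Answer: $-5418$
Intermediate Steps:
$\left(\left(5596 + 1189\right) - 11001\right) + \left(22 \left(-56\right) + 30\right) = \left(6785 - 11001\right) + \left(-1232 + 30\right) = -4216 - 1202 = -5418$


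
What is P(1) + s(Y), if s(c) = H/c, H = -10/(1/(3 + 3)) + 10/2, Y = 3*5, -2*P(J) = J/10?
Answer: -223/60 ≈ -3.7167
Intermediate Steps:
P(J) = -J/20 (P(J) = -J/(2*10) = -J/20)
Y = 15
H = -55 (H = -10/(1/6) + 10*(½) = -10/⅙ + 5 = -10*6 + 5 = -60 + 5 = -55)
s(c) = -55/c
P(1) + s(Y) = -1/20*1 - 55/15 = -1/20 - 55*1/15 = -1/20 - 11/3 = -223/60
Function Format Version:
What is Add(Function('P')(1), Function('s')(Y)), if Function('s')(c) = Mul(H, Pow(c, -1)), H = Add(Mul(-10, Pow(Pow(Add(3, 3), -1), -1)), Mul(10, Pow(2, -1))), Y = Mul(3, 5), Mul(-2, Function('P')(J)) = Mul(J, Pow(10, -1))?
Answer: Rational(-223, 60) ≈ -3.7167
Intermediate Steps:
Function('P')(J) = Mul(Rational(-1, 20), J) (Function('P')(J) = Mul(Rational(-1, 2), Mul(J, Pow(10, -1))) = Mul(Rational(-1, 2), Mul(J, Rational(1, 10))) = Mul(Rational(-1, 2), Mul(Rational(1, 10), J)) = Mul(Rational(-1, 20), J))
Y = 15
H = -55 (H = Add(Mul(-10, Pow(Pow(6, -1), -1)), Mul(10, Rational(1, 2))) = Add(Mul(-10, Pow(Rational(1, 6), -1)), 5) = Add(Mul(-10, 6), 5) = Add(-60, 5) = -55)
Function('s')(c) = Mul(-55, Pow(c, -1))
Add(Function('P')(1), Function('s')(Y)) = Add(Mul(Rational(-1, 20), 1), Mul(-55, Pow(15, -1))) = Add(Rational(-1, 20), Mul(-55, Rational(1, 15))) = Add(Rational(-1, 20), Rational(-11, 3)) = Rational(-223, 60)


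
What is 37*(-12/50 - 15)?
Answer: -14097/25 ≈ -563.88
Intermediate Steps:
37*(-12/50 - 15) = 37*(-12*1/50 - 15) = 37*(-6/25 - 15) = 37*(-381/25) = -14097/25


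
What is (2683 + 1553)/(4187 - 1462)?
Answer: 4236/2725 ≈ 1.5545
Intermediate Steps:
(2683 + 1553)/(4187 - 1462) = 4236/2725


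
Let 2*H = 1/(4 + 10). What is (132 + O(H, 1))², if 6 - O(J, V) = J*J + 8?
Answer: 10387482561/614656 ≈ 16900.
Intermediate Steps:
H = 1/28 (H = 1/(2*(4 + 10)) = (½)/14 = (½)*(1/14) = 1/28 ≈ 0.035714)
O(J, V) = -2 - J² (O(J, V) = 6 - (J*J + 8) = 6 - (J² + 8) = 6 - (8 + J²) = 6 + (-8 - J²) = -2 - J²)
(132 + O(H, 1))² = (132 + (-2 - (1/28)²))² = (132 + (-2 - 1*1/784))² = (132 + (-2 - 1/784))² = (132 - 1569/784)² = (101919/784)² = 10387482561/614656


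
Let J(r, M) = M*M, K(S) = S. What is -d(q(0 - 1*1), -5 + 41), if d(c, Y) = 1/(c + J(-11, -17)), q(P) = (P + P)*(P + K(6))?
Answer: -1/279 ≈ -0.0035842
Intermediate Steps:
J(r, M) = M²
q(P) = 2*P*(6 + P) (q(P) = (P + P)*(P + 6) = (2*P)*(6 + P) = 2*P*(6 + P))
d(c, Y) = 1/(289 + c) (d(c, Y) = 1/(c + (-17)²) = 1/(c + 289) = 1/(289 + c))
-d(q(0 - 1*1), -5 + 41) = -1/(289 + 2*(0 - 1*1)*(6 + (0 - 1*1))) = -1/(289 + 2*(0 - 1)*(6 + (0 - 1))) = -1/(289 + 2*(-1)*(6 - 1)) = -1/(289 + 2*(-1)*5) = -1/(289 - 10) = -1/279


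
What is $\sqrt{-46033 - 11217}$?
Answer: $5 i \sqrt{2290} \approx 239.27 i$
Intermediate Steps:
$\sqrt{-46033 - 11217} = \sqrt{-57250} = 5 i \sqrt{2290}$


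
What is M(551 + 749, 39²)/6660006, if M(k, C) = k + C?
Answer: 2821/6660006 ≈ 0.00042357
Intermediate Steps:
M(k, C) = C + k
M(551 + 749, 39²)/6660006 = (39² + (551 + 749))/6660006 = (1521 + 1300)*(1/6660006) = 2821*(1/6660006) = 2821/6660006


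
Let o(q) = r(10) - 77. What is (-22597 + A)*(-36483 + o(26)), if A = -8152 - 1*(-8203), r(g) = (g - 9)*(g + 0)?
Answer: 824056300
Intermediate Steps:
r(g) = g*(-9 + g) (r(g) = (-9 + g)*g = g*(-9 + g))
o(q) = -67 (o(q) = 10*(-9 + 10) - 77 = 10*1 - 77 = 10 - 77 = -67)
A = 51 (A = -8152 + 8203 = 51)
(-22597 + A)*(-36483 + o(26)) = (-22597 + 51)*(-36483 - 67) = -22546*(-36550) = 824056300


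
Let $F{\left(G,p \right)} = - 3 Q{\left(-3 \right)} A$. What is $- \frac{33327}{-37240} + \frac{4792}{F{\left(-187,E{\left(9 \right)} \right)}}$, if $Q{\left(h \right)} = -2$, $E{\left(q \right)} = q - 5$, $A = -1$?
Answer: $- \frac{12732437}{15960} \approx -797.77$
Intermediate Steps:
$E{\left(q \right)} = -5 + q$ ($E{\left(q \right)} = q - 5 = -5 + q$)
$F{\left(G,p \right)} = -6$ ($F{\left(G,p \right)} = \left(-3\right) \left(-2\right) \left(-1\right) = 6 \left(-1\right) = -6$)
$- \frac{33327}{-37240} + \frac{4792}{F{\left(-187,E{\left(9 \right)} \right)}} = - \frac{33327}{-37240} + \frac{4792}{-6} = \left(-33327\right) \left(- \frac{1}{37240}\right) + 4792 \left(- \frac{1}{6}\right) = \frac{4761}{5320} - \frac{2396}{3} = - \frac{12732437}{15960}$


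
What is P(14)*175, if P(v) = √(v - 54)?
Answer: 350*I*√10 ≈ 1106.8*I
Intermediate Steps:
P(v) = √(-54 + v)
P(14)*175 = √(-54 + 14)*175 = √(-40)*175 = (2*I*√10)*175 = 350*I*√10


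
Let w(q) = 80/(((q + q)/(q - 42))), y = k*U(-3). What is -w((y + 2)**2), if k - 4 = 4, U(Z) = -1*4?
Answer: -572/15 ≈ -38.133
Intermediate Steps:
U(Z) = -4
k = 8 (k = 4 + 4 = 8)
y = -32 (y = 8*(-4) = -32)
w(q) = 40*(-42 + q)/q (w(q) = 80/(((2*q)/(-42 + q))) = 80/((2*q/(-42 + q))) = 80*((-42 + q)/(2*q)) = 40*(-42 + q)/q)
-w((y + 2)**2) = -(40 - 1680/(-32 + 2)**2) = -(40 - 1680/((-30)**2)) = -(40 - 1680/900) = -(40 - 1680*1/900) = -(40 - 28/15) = -1*572/15 = -572/15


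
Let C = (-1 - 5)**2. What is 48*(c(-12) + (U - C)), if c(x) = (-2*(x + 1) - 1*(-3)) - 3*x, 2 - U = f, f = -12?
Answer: 1872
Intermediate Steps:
C = 36 (C = (-6)**2 = 36)
U = 14 (U = 2 - 1*(-12) = 2 + 12 = 14)
c(x) = 1 - 5*x (c(x) = (-2*(1 + x) + 3) - 3*x = ((-2 - 2*x) + 3) - 3*x = (1 - 2*x) - 3*x = 1 - 5*x)
48*(c(-12) + (U - C)) = 48*((1 - 5*(-12)) + (14 - 1*36)) = 48*((1 + 60) + (14 - 36)) = 48*(61 - 22) = 48*39 = 1872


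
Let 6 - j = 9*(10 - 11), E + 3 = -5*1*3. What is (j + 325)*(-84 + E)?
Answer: -34680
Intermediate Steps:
E = -18 (E = -3 - 5*1*3 = -3 - 5*3 = -3 - 15 = -18)
j = 15 (j = 6 - 9*(10 - 11) = 6 - 9*(-1) = 6 - 1*(-9) = 6 + 9 = 15)
(j + 325)*(-84 + E) = (15 + 325)*(-84 - 18) = 340*(-102) = -34680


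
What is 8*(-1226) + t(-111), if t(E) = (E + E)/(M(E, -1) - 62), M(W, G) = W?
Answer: -1696562/173 ≈ -9806.7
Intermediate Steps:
t(E) = 2*E/(-62 + E) (t(E) = (E + E)/(E - 62) = (2*E)/(-62 + E) = 2*E/(-62 + E))
8*(-1226) + t(-111) = 8*(-1226) + 2*(-111)/(-62 - 111) = -9808 + 2*(-111)/(-173) = -9808 + 2*(-111)*(-1/173) = -9808 + 222/173 = -1696562/173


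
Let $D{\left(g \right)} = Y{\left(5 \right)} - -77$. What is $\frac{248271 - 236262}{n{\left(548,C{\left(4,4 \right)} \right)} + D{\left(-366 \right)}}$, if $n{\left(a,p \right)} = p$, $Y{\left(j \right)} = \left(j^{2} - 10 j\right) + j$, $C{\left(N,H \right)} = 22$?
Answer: $\frac{12009}{79} \approx 152.01$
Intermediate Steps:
$Y{\left(j \right)} = j^{2} - 9 j$
$D{\left(g \right)} = 57$ ($D{\left(g \right)} = 5 \left(-9 + 5\right) - -77 = 5 \left(-4\right) + 77 = -20 + 77 = 57$)
$\frac{248271 - 236262}{n{\left(548,C{\left(4,4 \right)} \right)} + D{\left(-366 \right)}} = \frac{248271 - 236262}{22 + 57} = \frac{12009}{79}$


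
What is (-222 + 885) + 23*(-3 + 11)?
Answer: 847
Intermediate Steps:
(-222 + 885) + 23*(-3 + 11) = 663 + 23*8 = 663 + 184 = 847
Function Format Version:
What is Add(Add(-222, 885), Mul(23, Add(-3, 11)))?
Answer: 847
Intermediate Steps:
Add(Add(-222, 885), Mul(23, Add(-3, 11))) = Add(663, Mul(23, 8)) = Add(663, 184) = 847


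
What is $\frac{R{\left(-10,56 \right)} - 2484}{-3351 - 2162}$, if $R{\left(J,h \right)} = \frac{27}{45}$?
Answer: $\frac{12417}{27565} \approx 0.45046$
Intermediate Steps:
$R{\left(J,h \right)} = \frac{3}{5}$ ($R{\left(J,h \right)} = 27 \cdot \frac{1}{45} = \frac{3}{5}$)
$\frac{R{\left(-10,56 \right)} - 2484}{-3351 - 2162} = \frac{\frac{3}{5} - 2484}{-3351 - 2162} = - \frac{12417}{5 \left(-5513\right)} = \left(- \frac{12417}{5}\right) \left(- \frac{1}{5513}\right) = \frac{12417}{27565}$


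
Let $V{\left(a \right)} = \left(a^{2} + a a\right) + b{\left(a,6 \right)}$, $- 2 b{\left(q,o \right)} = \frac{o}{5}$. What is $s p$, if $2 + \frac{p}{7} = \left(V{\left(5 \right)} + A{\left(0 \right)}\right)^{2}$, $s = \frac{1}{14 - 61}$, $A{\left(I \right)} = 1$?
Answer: $- \frac{444178}{1175} \approx -378.02$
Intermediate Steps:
$b{\left(q,o \right)} = - \frac{o}{10}$ ($b{\left(q,o \right)} = - \frac{o \frac{1}{5}}{2} = - \frac{\frac{1}{5} o}{2} = - \frac{o}{10}$)
$V{\left(a \right)} = - \frac{3}{5} + 2 a^{2}$ ($V{\left(a \right)} = \left(a^{2} + a a\right) - \frac{3}{5} = \left(a^{2} + a^{2}\right) - \frac{3}{5} = 2 a^{2} - \frac{3}{5} = - \frac{3}{5} + 2 a^{2}$)
$s = - \frac{1}{47}$ ($s = \frac{1}{-47} = - \frac{1}{47} \approx -0.021277$)
$p = \frac{444178}{25}$ ($p = -14 + 7 \left(\left(- \frac{3}{5} + 2 \cdot 5^{2}\right) + 1\right)^{2} = -14 + 7 \left(\left(- \frac{3}{5} + 2 \cdot 25\right) + 1\right)^{2} = -14 + 7 \left(\left(- \frac{3}{5} + 50\right) + 1\right)^{2} = -14 + 7 \left(\frac{247}{5} + 1\right)^{2} = -14 + 7 \left(\frac{252}{5}\right)^{2} = -14 + 7 \cdot \frac{63504}{25} = -14 + \frac{444528}{25} = \frac{444178}{25} \approx 17767.0$)
$s p = \left(- \frac{1}{47}\right) \frac{444178}{25} = - \frac{444178}{1175}$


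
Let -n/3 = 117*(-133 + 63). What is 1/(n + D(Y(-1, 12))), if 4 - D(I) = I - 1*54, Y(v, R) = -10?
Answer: 1/24638 ≈ 4.0588e-5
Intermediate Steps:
D(I) = 58 - I (D(I) = 4 - (I - 1*54) = 4 - (I - 54) = 4 - (-54 + I) = 4 + (54 - I) = 58 - I)
n = 24570 (n = -351*(-133 + 63) = -351*(-70) = -3*(-8190) = 24570)
1/(n + D(Y(-1, 12))) = 1/(24570 + (58 - 1*(-10))) = 1/(24570 + (58 + 10)) = 1/(24570 + 68) = 1/24638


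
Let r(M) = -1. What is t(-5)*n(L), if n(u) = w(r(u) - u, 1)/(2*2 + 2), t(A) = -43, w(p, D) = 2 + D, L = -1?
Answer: -43/2 ≈ -21.500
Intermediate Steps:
n(u) = ½ (n(u) = (2 + 1)/(2*2 + 2) = 3/(4 + 2) = 3/6 = 3*(⅙) = ½)
t(-5)*n(L) = -43*½ = -43/2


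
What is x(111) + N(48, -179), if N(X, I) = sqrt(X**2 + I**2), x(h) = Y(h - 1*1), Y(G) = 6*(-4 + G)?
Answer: 636 + sqrt(34345) ≈ 821.32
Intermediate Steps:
Y(G) = -24 + 6*G
x(h) = -30 + 6*h (x(h) = -24 + 6*(h - 1*1) = -24 + 6*(h - 1) = -24 + 6*(-1 + h) = -24 + (-6 + 6*h) = -30 + 6*h)
N(X, I) = sqrt(I**2 + X**2)
x(111) + N(48, -179) = (-30 + 6*111) + sqrt((-179)**2 + 48**2) = (-30 + 666) + sqrt(32041 + 2304) = 636 + sqrt(34345)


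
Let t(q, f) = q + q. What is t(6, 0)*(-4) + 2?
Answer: -46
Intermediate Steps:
t(q, f) = 2*q
t(6, 0)*(-4) + 2 = (2*6)*(-4) + 2 = 12*(-4) + 2 = -48 + 2 = -46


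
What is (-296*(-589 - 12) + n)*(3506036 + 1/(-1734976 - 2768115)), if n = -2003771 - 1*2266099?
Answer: -64604082063591210850/4503091 ≈ -1.4347e+13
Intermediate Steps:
n = -4269870 (n = -2003771 - 2266099 = -4269870)
(-296*(-589 - 12) + n)*(3506036 + 1/(-1734976 - 2768115)) = (-296*(-589 - 12) - 4269870)*(3506036 + 1/(-1734976 - 2768115)) = (-296*(-601) - 4269870)*(3506036 + 1/(-4503091)) = (177896 - 4269870)*(3506036 - 1/4503091) = -4091974*15787999157275/4503091 = -64604082063591210850/4503091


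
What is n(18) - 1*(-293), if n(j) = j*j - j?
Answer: 599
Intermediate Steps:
n(j) = j² - j
n(18) - 1*(-293) = 18*(-1 + 18) - 1*(-293) = 18*17 + 293 = 306 + 293 = 599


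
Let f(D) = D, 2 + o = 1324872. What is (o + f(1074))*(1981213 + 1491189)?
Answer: 4604210597488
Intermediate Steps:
o = 1324870 (o = -2 + 1324872 = 1324870)
(o + f(1074))*(1981213 + 1491189) = (1324870 + 1074)*(1981213 + 1491189) = 1325944*3472402 = 4604210597488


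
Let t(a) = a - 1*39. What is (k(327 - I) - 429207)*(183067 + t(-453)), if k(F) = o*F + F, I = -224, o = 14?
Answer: -76853485650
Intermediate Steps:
t(a) = -39 + a (t(a) = a - 39 = -39 + a)
k(F) = 15*F (k(F) = 14*F + F = 15*F)
(k(327 - I) - 429207)*(183067 + t(-453)) = (15*(327 - 1*(-224)) - 429207)*(183067 + (-39 - 453)) = (15*(327 + 224) - 429207)*(183067 - 492) = (15*551 - 429207)*182575 = (8265 - 429207)*182575 = -420942*182575 = -76853485650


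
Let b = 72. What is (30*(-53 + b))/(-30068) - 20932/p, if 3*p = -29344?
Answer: 116964003/55144712 ≈ 2.1210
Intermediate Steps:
p = -29344/3 (p = (⅓)*(-29344) = -29344/3 ≈ -9781.3)
(30*(-53 + b))/(-30068) - 20932/p = (30*(-53 + 72))/(-30068) - 20932/(-29344/3) = (30*19)*(-1/30068) - 20932*(-3/29344) = 570*(-1/30068) + 15699/7336 = -285/15034 + 15699/7336 = 116964003/55144712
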